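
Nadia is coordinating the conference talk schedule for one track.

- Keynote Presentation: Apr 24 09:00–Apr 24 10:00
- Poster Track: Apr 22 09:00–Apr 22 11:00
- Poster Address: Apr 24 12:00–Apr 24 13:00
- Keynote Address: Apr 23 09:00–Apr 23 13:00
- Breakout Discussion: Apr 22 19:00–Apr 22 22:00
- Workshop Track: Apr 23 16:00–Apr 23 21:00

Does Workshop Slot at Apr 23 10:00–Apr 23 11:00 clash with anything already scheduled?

Poster Track: ends Apr 22 11:00 at or before Workshop Slot starts Apr 23 10:00 → clear.
Breakout Discussion: ends Apr 22 22:00 at or before Workshop Slot starts Apr 23 10:00 → clear.
Keynote Address: starts Apr 23 09:00 before Workshop Slot ends Apr 23 11:00, and ends Apr 23 13:00 after Workshop Slot starts Apr 23 10:00 → overlap.
Workshop Track: starts Apr 23 16:00 at or after Workshop Slot ends Apr 23 11:00 → clear.
Keynote Presentation: starts Apr 24 09:00 at or after Workshop Slot ends Apr 23 11:00 → clear.
Poster Address: starts Apr 24 12:00 at or after Workshop Slot ends Apr 23 11:00 → clear.
Workshop Slot overlaps Keynote Address.

Yes — it overlaps Keynote Address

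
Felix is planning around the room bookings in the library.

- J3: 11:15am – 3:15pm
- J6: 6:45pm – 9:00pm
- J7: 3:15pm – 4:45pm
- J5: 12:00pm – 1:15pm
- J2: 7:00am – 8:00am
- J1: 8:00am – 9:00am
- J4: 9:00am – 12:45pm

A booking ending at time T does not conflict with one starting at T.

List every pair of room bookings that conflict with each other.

Sorted by start: J2, J1, J4, J3, J5, J7, J6.
J1 starts exactly when J2 ends (back-to-back, no overlap) — done with J2.
J4 starts exactly when J1 ends (back-to-back, no overlap) — done with J1.
J3 starts before J4 ends → J4 and J3 overlap.
J5 starts before J4 ends → J4 and J5 overlap.
J7 starts after J4 ends — done with J4.
J5 starts before J3 ends → J3 and J5 overlap.
J7 starts exactly when J3 ends (back-to-back, no overlap) — done with J3.
J7 starts after J5 ends — done with J5.
J6 starts after J7 ends.

J3 & J4, J3 & J5, J4 & J5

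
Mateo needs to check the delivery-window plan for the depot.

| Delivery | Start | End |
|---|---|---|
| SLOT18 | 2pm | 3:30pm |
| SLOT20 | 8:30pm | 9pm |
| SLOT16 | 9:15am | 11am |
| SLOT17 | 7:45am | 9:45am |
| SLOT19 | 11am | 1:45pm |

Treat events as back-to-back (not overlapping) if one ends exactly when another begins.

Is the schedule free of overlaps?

No

Two intervals overlap when each starts before the other ends.
Sorted by start: SLOT17, SLOT16, SLOT19, SLOT18, SLOT20.
SLOT16 starts before SLOT17 ends → SLOT17 and SLOT16 overlap.
That's a conflict, so the schedule is not conflict-free.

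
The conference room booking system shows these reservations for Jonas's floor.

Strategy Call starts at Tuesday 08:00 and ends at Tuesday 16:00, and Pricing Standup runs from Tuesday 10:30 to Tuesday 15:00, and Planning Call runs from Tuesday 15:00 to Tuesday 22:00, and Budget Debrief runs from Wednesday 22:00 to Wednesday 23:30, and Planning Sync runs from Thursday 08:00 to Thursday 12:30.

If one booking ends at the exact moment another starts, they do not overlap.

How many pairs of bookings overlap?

2

Sorted by start: Strategy Call, Pricing Standup, Planning Call, Budget Debrief, Planning Sync.
Pricing Standup starts before Strategy Call ends → Strategy Call and Pricing Standup overlap.
Planning Call starts before Strategy Call ends → Strategy Call and Planning Call overlap.
Budget Debrief starts after Strategy Call ends — done with Strategy Call.
Planning Call starts exactly when Pricing Standup ends (back-to-back, no overlap) — done with Pricing Standup.
Budget Debrief starts after Planning Call ends — done with Planning Call.
Planning Sync starts after Budget Debrief ends.
Overlapping pairs: Planning Call & Strategy Call, Pricing Standup & Strategy Call — 2 in total.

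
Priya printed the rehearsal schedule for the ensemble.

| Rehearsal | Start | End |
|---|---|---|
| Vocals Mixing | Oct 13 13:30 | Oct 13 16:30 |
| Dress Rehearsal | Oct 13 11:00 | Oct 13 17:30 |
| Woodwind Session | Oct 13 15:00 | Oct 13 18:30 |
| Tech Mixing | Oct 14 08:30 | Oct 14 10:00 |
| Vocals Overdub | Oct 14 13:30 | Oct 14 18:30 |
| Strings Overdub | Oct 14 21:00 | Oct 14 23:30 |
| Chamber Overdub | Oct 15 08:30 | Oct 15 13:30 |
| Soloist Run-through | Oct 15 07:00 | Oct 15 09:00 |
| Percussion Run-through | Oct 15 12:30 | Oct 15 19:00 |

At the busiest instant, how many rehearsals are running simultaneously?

3

Sweep the timeline, counting +1 at each start and −1 at each end (ends before starts at a tie):
Oct 13 11:00 start Dress Rehearsal → 1
Oct 13 13:30 start Vocals Mixing → 2
Oct 13 15:00 start Woodwind Session → 3
Oct 13 16:30 end Vocals Mixing → 2
Oct 13 17:30 end Dress Rehearsal → 1
Oct 13 18:30 end Woodwind Session → 0
Oct 14 08:30 start Tech Mixing → 1
Oct 14 10:00 end Tech Mixing → 0
Oct 14 13:30 start Vocals Overdub → 1
Oct 14 18:30 end Vocals Overdub → 0
Oct 14 21:00 start Strings Overdub → 1
Oct 14 23:30 end Strings Overdub → 0
Oct 15 07:00 start Soloist Run-through → 1
Oct 15 08:30 start Chamber Overdub → 2
Oct 15 09:00 end Soloist Run-through → 1
Oct 15 12:30 start Percussion Run-through → 2
Oct 15 13:30 end Chamber Overdub → 1
Oct 15 19:00 end Percussion Run-through → 0
Peak is 3, at Oct 13 15:00 (Dress Rehearsal, Vocals Mixing, Woodwind Session).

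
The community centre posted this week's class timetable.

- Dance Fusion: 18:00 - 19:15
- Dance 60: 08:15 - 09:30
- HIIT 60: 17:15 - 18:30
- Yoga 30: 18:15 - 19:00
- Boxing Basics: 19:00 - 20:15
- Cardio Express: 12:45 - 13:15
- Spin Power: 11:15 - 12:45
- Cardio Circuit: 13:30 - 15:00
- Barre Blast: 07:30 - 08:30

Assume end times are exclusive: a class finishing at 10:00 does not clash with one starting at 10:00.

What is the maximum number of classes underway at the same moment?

3

Sort all start/end points and keep a running count:
07:30 start Barre Blast → 1
08:15 start Dance 60 → 2
08:30 end Barre Blast → 1
09:30 end Dance 60 → 0
11:15 start Spin Power → 1
12:45 end Spin Power → 0
12:45 start Cardio Express → 1
13:15 end Cardio Express → 0
13:30 start Cardio Circuit → 1
15:00 end Cardio Circuit → 0
17:15 start HIIT 60 → 1
18:00 start Dance Fusion → 2
18:15 start Yoga 30 → 3
18:30 end HIIT 60 → 2
19:00 end Yoga 30 → 1
19:00 start Boxing Basics → 2
19:15 end Dance Fusion → 1
20:15 end Boxing Basics → 0
Peak is 3, at 18:15 (Dance Fusion, HIIT 60, Yoga 30).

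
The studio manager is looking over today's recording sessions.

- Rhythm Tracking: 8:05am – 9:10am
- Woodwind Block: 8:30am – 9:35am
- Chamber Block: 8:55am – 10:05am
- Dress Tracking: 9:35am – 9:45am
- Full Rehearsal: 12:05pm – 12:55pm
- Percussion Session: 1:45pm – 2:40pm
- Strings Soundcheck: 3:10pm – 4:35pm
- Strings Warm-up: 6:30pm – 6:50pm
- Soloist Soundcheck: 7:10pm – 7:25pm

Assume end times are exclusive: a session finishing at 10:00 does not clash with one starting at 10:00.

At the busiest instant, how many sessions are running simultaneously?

Walk through starts and ends in time order (an end at T is processed before a start at T):
8:05am start Rhythm Tracking → 1
8:30am start Woodwind Block → 2
8:55am start Chamber Block → 3
9:10am end Rhythm Tracking → 2
9:35am end Woodwind Block → 1
9:35am start Dress Tracking → 2
9:45am end Dress Tracking → 1
10:05am end Chamber Block → 0
12:05pm start Full Rehearsal → 1
12:55pm end Full Rehearsal → 0
1:45pm start Percussion Session → 1
2:40pm end Percussion Session → 0
3:10pm start Strings Soundcheck → 1
4:35pm end Strings Soundcheck → 0
6:30pm start Strings Warm-up → 1
6:50pm end Strings Warm-up → 0
7:10pm start Soloist Soundcheck → 1
7:25pm end Soloist Soundcheck → 0
Peak is 3, at 8:55am (Chamber Block, Rhythm Tracking, Woodwind Block).

3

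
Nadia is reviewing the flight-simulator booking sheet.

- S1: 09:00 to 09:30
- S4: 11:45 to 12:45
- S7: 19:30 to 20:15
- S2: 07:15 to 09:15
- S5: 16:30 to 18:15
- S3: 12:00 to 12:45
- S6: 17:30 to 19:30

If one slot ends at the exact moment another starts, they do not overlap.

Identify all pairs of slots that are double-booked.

Sorted by start: S2, S1, S4, S3, S5, S6, S7.
S1 starts before S2 ends → S2 and S1 overlap.
S4 starts after S2 ends; S2 is clear from here.
S4 starts after S1 ends; S1 is clear from here.
S3 starts before S4 ends → S4 and S3 overlap.
S5 starts after S4 ends; S4 is clear from here.
S5 starts after S3 ends; S3 is clear from here.
S6 starts before S5 ends → S5 and S6 overlap.
S7 starts after S5 ends.
S7 starts exactly when S6 ends (back-to-back, no overlap).

S1 & S2, S3 & S4, S5 & S6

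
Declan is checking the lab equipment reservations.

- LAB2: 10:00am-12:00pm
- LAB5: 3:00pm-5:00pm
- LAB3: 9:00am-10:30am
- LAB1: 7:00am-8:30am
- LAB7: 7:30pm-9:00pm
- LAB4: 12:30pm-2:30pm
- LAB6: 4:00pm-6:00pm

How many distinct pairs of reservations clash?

2

Sorted by start: LAB1, LAB3, LAB2, LAB4, LAB5, LAB6, LAB7.
LAB3 starts after LAB1 ends; LAB1 is clear from here.
LAB2 starts before LAB3 ends → LAB3 and LAB2 overlap.
LAB4 starts after LAB3 ends; LAB3 is clear from here.
LAB4 starts after LAB2 ends; LAB2 is clear from here.
LAB5 starts after LAB4 ends; LAB4 is clear from here.
LAB6 starts before LAB5 ends → LAB5 and LAB6 overlap.
LAB7 starts after LAB5 ends.
LAB7 starts after LAB6 ends.
Overlapping pairs: LAB2 & LAB3, LAB5 & LAB6 — 2 in total.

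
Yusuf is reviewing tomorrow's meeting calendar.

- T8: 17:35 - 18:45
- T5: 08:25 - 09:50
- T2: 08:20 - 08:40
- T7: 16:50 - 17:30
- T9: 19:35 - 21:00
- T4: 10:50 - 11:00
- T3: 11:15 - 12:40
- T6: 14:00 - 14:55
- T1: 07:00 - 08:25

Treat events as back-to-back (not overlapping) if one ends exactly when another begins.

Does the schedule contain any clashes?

Two intervals overlap when each starts before the other ends.
Sorted by start: T1, T2, T5, T4, T3, T6, T7, T8, T9.
T2 starts before T1 ends → T1 and T2 overlap.
That's a conflict, so the schedule is not conflict-free.

Yes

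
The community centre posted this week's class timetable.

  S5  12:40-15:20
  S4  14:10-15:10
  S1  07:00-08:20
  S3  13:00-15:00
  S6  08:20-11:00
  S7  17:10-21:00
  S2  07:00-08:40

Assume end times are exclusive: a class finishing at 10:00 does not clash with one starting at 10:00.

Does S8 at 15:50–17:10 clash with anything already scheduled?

S1: ends 08:20 at or before S8 starts 15:50 → clear.
S2: ends 08:40 at or before S8 starts 15:50 → clear.
S6: ends 11:00 at or before S8 starts 15:50 → clear.
S5: ends 15:20 at or before S8 starts 15:50 → clear.
S3: ends 15:00 at or before S8 starts 15:50 → clear.
S4: ends 15:10 at or before S8 starts 15:50 → clear.
S7: starts 17:10 at or after S8 ends 17:10 → clear.

No — it doesn't clash with anything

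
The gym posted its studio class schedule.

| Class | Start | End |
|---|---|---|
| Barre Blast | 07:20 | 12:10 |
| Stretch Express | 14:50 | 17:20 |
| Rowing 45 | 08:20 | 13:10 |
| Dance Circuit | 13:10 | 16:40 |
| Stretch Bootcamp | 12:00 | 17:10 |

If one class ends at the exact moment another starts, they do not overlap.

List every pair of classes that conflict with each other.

Barre Blast & Rowing 45, Barre Blast & Stretch Bootcamp, Dance Circuit & Stretch Bootcamp, Dance Circuit & Stretch Express, Rowing 45 & Stretch Bootcamp, Stretch Bootcamp & Stretch Express

Check each pair: they overlap iff neither finishes before the other starts.
Sorted by start: Barre Blast, Rowing 45, Stretch Bootcamp, Dance Circuit, Stretch Express.
Rowing 45 starts before Barre Blast ends → Barre Blast and Rowing 45 overlap.
Stretch Bootcamp starts before Barre Blast ends → Barre Blast and Stretch Bootcamp overlap.
Dance Circuit starts after Barre Blast ends, so Barre Blast has no further overlaps.
Stretch Bootcamp starts before Rowing 45 ends → Rowing 45 and Stretch Bootcamp overlap.
Dance Circuit starts exactly when Rowing 45 ends (back-to-back, no overlap), so Rowing 45 has no further overlaps.
Dance Circuit starts before Stretch Bootcamp ends → Stretch Bootcamp and Dance Circuit overlap.
Stretch Express starts before Stretch Bootcamp ends → Stretch Bootcamp and Stretch Express overlap.
Stretch Express starts before Dance Circuit ends → Dance Circuit and Stretch Express overlap.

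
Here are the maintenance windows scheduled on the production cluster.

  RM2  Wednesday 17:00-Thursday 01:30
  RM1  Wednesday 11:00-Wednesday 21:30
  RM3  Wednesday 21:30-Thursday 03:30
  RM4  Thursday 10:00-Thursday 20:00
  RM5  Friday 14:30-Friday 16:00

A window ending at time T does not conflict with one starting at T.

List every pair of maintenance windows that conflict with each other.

Two intervals overlap when each starts before the other ends.
Sorted by start: RM1, RM2, RM3, RM4, RM5.
RM2 starts before RM1 ends → RM1 and RM2 overlap.
RM3 starts exactly when RM1 ends (back-to-back, no overlap), so RM1 has no further overlaps.
RM3 starts before RM2 ends → RM2 and RM3 overlap.
RM4 starts after RM2 ends, so RM2 has no further overlaps.
RM4 starts after RM3 ends, so RM3 has no further overlaps.
RM5 starts after RM4 ends.

RM1 & RM2, RM2 & RM3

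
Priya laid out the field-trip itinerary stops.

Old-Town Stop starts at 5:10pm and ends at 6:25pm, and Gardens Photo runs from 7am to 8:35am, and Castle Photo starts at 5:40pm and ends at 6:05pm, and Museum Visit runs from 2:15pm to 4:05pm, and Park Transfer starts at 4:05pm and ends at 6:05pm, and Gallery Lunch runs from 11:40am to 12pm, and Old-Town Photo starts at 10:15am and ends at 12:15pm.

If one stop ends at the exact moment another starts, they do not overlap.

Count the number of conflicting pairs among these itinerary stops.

4

Sorted by start: Gardens Photo, Old-Town Photo, Gallery Lunch, Museum Visit, Park Transfer, Old-Town Stop, Castle Photo.
Old-Town Photo starts after Gardens Photo ends — done with Gardens Photo.
Gallery Lunch starts before Old-Town Photo ends → Old-Town Photo and Gallery Lunch overlap.
Museum Visit starts after Old-Town Photo ends — done with Old-Town Photo.
Museum Visit starts after Gallery Lunch ends — done with Gallery Lunch.
Park Transfer starts exactly when Museum Visit ends (back-to-back, no overlap) — done with Museum Visit.
Old-Town Stop starts before Park Transfer ends → Park Transfer and Old-Town Stop overlap.
Castle Photo starts before Park Transfer ends → Park Transfer and Castle Photo overlap.
Castle Photo starts before Old-Town Stop ends → Old-Town Stop and Castle Photo overlap.
Overlapping pairs: Castle Photo & Old-Town Stop, Castle Photo & Park Transfer, Gallery Lunch & Old-Town Photo, Old-Town Stop & Park Transfer — 4 in total.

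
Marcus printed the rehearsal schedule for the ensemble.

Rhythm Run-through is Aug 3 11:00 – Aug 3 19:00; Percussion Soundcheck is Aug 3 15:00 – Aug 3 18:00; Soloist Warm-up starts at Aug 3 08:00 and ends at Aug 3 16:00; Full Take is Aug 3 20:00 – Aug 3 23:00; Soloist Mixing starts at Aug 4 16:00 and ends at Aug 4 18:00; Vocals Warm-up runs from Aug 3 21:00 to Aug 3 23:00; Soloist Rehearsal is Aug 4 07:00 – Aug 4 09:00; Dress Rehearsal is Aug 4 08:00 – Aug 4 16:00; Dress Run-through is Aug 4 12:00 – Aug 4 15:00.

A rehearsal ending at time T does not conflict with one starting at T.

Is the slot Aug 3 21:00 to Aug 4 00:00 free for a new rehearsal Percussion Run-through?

Soloist Warm-up: ends Aug 3 16:00 at or before Percussion Run-through starts Aug 3 21:00 → clear.
Rhythm Run-through: ends Aug 3 19:00 at or before Percussion Run-through starts Aug 3 21:00 → clear.
Percussion Soundcheck: ends Aug 3 18:00 at or before Percussion Run-through starts Aug 3 21:00 → clear.
Full Take: starts Aug 3 20:00 before Percussion Run-through ends Aug 4 00:00, and ends Aug 3 23:00 after Percussion Run-through starts Aug 3 21:00 → overlap.
Vocals Warm-up: starts Aug 3 21:00 before Percussion Run-through ends Aug 4 00:00, and ends Aug 3 23:00 after Percussion Run-through starts Aug 3 21:00 → overlap.
Soloist Rehearsal: starts Aug 4 07:00 at or after Percussion Run-through ends Aug 4 00:00 → clear.
Dress Rehearsal: starts Aug 4 08:00 at or after Percussion Run-through ends Aug 4 00:00 → clear.
Dress Run-through: starts Aug 4 12:00 at or after Percussion Run-through ends Aug 4 00:00 → clear.
Soloist Mixing: starts Aug 4 16:00 at or after Percussion Run-through ends Aug 4 00:00 → clear.
Percussion Run-through overlaps Full Take, Vocals Warm-up.

No — it overlaps Full Take, Vocals Warm-up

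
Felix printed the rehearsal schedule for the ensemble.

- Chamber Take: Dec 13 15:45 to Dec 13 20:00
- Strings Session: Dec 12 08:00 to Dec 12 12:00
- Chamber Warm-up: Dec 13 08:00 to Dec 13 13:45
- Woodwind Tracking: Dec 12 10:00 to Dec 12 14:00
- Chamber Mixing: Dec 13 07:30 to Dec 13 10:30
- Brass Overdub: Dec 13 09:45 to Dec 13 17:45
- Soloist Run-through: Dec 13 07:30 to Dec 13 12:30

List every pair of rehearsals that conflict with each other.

Brass Overdub & Chamber Mixing, Brass Overdub & Chamber Take, Brass Overdub & Chamber Warm-up, Brass Overdub & Soloist Run-through, Chamber Mixing & Chamber Warm-up, Chamber Mixing & Soloist Run-through, Chamber Warm-up & Soloist Run-through, Strings Session & Woodwind Tracking

Two intervals overlap when each starts before the other ends.
Sorted by start: Strings Session, Woodwind Tracking, Chamber Mixing, Soloist Run-through, Chamber Warm-up, Brass Overdub, Chamber Take.
Woodwind Tracking starts before Strings Session ends → Strings Session and Woodwind Tracking overlap.
Chamber Mixing starts after Strings Session ends — done with Strings Session.
Chamber Mixing starts after Woodwind Tracking ends — done with Woodwind Tracking.
Soloist Run-through starts before Chamber Mixing ends → Chamber Mixing and Soloist Run-through overlap.
Chamber Warm-up starts before Chamber Mixing ends → Chamber Mixing and Chamber Warm-up overlap.
Brass Overdub starts before Chamber Mixing ends → Chamber Mixing and Brass Overdub overlap.
Chamber Take starts after Chamber Mixing ends.
Chamber Warm-up starts before Soloist Run-through ends → Soloist Run-through and Chamber Warm-up overlap.
Brass Overdub starts before Soloist Run-through ends → Soloist Run-through and Brass Overdub overlap.
Chamber Take starts after Soloist Run-through ends.
Brass Overdub starts before Chamber Warm-up ends → Chamber Warm-up and Brass Overdub overlap.
Chamber Take starts after Chamber Warm-up ends.
Chamber Take starts before Brass Overdub ends → Brass Overdub and Chamber Take overlap.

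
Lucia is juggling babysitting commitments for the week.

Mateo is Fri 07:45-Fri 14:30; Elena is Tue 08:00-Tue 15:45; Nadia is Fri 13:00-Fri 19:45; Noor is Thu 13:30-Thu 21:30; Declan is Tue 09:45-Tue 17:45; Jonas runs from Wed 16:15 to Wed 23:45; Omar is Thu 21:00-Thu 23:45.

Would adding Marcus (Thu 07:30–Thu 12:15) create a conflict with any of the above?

Elena: ends Tue 15:45 at or before Marcus starts Thu 07:30 → clear.
Declan: ends Tue 17:45 at or before Marcus starts Thu 07:30 → clear.
Jonas: ends Wed 23:45 at or before Marcus starts Thu 07:30 → clear.
Noor: starts Thu 13:30 at or after Marcus ends Thu 12:15 → clear.
Omar: starts Thu 21:00 at or after Marcus ends Thu 12:15 → clear.
Mateo: starts Fri 07:45 at or after Marcus ends Thu 12:15 → clear.
Nadia: starts Fri 13:00 at or after Marcus ends Thu 12:15 → clear.

No — it doesn't clash with anything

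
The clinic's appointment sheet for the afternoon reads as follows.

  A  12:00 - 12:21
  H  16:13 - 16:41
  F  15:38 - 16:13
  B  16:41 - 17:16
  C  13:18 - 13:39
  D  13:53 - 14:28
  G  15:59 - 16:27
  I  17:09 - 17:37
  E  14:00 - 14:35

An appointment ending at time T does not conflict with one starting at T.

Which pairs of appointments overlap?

Sorted by start: A, C, D, E, F, G, H, B, I.
C starts after A ends, so A has no further overlaps.
D starts after C ends, so C has no further overlaps.
E starts before D ends → D and E overlap.
F starts after D ends, so D has no further overlaps.
F starts after E ends, so E has no further overlaps.
G starts before F ends → F and G overlap.
H starts exactly when F ends (back-to-back, no overlap), so F has no further overlaps.
H starts before G ends → G and H overlap.
B starts after G ends, so G has no further overlaps.
B starts exactly when H ends (back-to-back, no overlap), so H has no further overlaps.
I starts before B ends → B and I overlap.

B & I, D & E, F & G, G & H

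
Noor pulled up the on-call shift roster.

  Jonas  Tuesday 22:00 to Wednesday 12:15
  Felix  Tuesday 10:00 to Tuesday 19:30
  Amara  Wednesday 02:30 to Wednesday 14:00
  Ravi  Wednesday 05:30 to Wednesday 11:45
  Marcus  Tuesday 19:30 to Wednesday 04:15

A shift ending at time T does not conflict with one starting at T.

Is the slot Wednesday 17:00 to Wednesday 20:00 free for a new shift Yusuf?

Felix: ends Tuesday 19:30 at or before Yusuf starts Wednesday 17:00 → clear.
Marcus: ends Wednesday 04:15 at or before Yusuf starts Wednesday 17:00 → clear.
Jonas: ends Wednesday 12:15 at or before Yusuf starts Wednesday 17:00 → clear.
Amara: ends Wednesday 14:00 at or before Yusuf starts Wednesday 17:00 → clear.
Ravi: ends Wednesday 11:45 at or before Yusuf starts Wednesday 17:00 → clear.

Yes — the slot is free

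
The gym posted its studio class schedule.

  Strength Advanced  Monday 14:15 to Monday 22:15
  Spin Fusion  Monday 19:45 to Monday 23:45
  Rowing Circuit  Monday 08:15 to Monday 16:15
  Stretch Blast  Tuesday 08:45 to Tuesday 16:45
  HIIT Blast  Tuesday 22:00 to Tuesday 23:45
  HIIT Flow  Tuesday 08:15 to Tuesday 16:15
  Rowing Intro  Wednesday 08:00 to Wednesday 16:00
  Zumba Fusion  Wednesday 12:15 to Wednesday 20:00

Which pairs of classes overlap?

Two intervals overlap when each starts before the other ends.
Sorted by start: Rowing Circuit, Strength Advanced, Spin Fusion, HIIT Flow, Stretch Blast, HIIT Blast, Rowing Intro, Zumba Fusion.
Strength Advanced starts before Rowing Circuit ends → Rowing Circuit and Strength Advanced overlap.
Spin Fusion starts after Rowing Circuit ends, so Rowing Circuit has no further overlaps.
Spin Fusion starts before Strength Advanced ends → Strength Advanced and Spin Fusion overlap.
HIIT Flow starts after Strength Advanced ends, so Strength Advanced has no further overlaps.
HIIT Flow starts after Spin Fusion ends, so Spin Fusion has no further overlaps.
Stretch Blast starts before HIIT Flow ends → HIIT Flow and Stretch Blast overlap.
HIIT Blast starts after HIIT Flow ends, so HIIT Flow has no further overlaps.
HIIT Blast starts after Stretch Blast ends, so Stretch Blast has no further overlaps.
Rowing Intro starts after HIIT Blast ends, so HIIT Blast has no further overlaps.
Zumba Fusion starts before Rowing Intro ends → Rowing Intro and Zumba Fusion overlap.

HIIT Flow & Stretch Blast, Rowing Circuit & Strength Advanced, Rowing Intro & Zumba Fusion, Spin Fusion & Strength Advanced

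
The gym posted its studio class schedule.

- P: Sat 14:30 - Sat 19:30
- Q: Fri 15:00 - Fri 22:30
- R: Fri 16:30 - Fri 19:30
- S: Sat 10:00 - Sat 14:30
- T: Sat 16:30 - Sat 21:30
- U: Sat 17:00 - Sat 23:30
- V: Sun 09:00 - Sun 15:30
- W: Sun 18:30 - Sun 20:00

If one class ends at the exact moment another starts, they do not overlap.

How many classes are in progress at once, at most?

Sweep the timeline, counting +1 at each start and −1 at each end (ends before starts at a tie):
Fri 15:00 start Q → 1
Fri 16:30 start R → 2
Fri 19:30 end R → 1
Fri 22:30 end Q → 0
Sat 10:00 start S → 1
Sat 14:30 end S → 0
Sat 14:30 start P → 1
Sat 16:30 start T → 2
Sat 17:00 start U → 3
Sat 19:30 end P → 2
Sat 21:30 end T → 1
Sat 23:30 end U → 0
Sun 09:00 start V → 1
Sun 15:30 end V → 0
Sun 18:30 start W → 1
Sun 20:00 end W → 0
Peak is 3, at Sat 17:00 (P, T, U).

3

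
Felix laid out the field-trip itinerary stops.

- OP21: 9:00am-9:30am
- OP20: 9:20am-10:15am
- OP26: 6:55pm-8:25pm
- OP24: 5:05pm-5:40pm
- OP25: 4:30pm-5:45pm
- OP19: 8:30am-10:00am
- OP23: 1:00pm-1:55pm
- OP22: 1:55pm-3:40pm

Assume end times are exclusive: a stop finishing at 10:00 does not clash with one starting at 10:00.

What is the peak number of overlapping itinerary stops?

3

Sort all start/end points and keep a running count:
8:30am start OP19 → 1
9:00am start OP21 → 2
9:20am start OP20 → 3
9:30am end OP21 → 2
10:00am end OP19 → 1
10:15am end OP20 → 0
1:00pm start OP23 → 1
1:55pm end OP23 → 0
1:55pm start OP22 → 1
3:40pm end OP22 → 0
4:30pm start OP25 → 1
5:05pm start OP24 → 2
5:40pm end OP24 → 1
5:45pm end OP25 → 0
6:55pm start OP26 → 1
8:25pm end OP26 → 0
Peak is 3, at 9:20am (OP19, OP20, OP21).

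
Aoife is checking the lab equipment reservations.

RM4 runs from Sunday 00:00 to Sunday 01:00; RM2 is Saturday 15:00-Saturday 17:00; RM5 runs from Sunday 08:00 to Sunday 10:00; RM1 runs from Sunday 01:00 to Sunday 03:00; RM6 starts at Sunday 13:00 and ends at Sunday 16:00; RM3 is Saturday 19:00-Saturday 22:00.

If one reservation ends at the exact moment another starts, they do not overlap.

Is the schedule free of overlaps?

Sorted by start: RM2, RM3, RM4, RM1, RM5, RM6.
RM3 starts after RM2 ends, so RM2 has no further overlaps.
RM4 starts after RM3 ends, so RM3 has no further overlaps.
RM1 starts exactly when RM4 ends (back-to-back, no overlap), so RM4 has no further overlaps.
RM5 starts after RM1 ends, so RM1 has no further overlaps.
RM6 starts after RM5 ends.
Every pair is clear; the schedule has no overlaps.

Yes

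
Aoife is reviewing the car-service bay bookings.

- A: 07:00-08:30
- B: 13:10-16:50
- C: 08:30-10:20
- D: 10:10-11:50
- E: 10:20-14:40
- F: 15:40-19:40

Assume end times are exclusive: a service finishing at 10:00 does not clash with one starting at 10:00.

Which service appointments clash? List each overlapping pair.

Sorted by start: A, C, D, E, B, F.
C starts exactly when A ends (back-to-back, no overlap) — done with A.
D starts before C ends → C and D overlap.
E starts exactly when C ends (back-to-back, no overlap) — done with C.
E starts before D ends → D and E overlap.
B starts after D ends — done with D.
B starts before E ends → E and B overlap.
F starts after E ends.
F starts before B ends → B and F overlap.

B & E, B & F, C & D, D & E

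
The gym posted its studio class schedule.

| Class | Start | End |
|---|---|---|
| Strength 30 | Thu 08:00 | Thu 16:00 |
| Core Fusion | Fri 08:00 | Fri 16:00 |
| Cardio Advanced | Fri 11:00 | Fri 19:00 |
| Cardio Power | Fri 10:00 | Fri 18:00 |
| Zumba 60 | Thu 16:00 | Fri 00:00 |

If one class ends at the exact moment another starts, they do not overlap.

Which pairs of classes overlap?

Two intervals overlap when each starts before the other ends.
Sorted by start: Strength 30, Zumba 60, Core Fusion, Cardio Power, Cardio Advanced.
Zumba 60 starts exactly when Strength 30 ends (back-to-back, no overlap), so nothing later overlaps Strength 30 either.
Core Fusion starts after Zumba 60 ends, so nothing later overlaps Zumba 60 either.
Cardio Power starts before Core Fusion ends → Core Fusion and Cardio Power overlap.
Cardio Advanced starts before Core Fusion ends → Core Fusion and Cardio Advanced overlap.
Cardio Advanced starts before Cardio Power ends → Cardio Power and Cardio Advanced overlap.

Cardio Advanced & Cardio Power, Cardio Advanced & Core Fusion, Cardio Power & Core Fusion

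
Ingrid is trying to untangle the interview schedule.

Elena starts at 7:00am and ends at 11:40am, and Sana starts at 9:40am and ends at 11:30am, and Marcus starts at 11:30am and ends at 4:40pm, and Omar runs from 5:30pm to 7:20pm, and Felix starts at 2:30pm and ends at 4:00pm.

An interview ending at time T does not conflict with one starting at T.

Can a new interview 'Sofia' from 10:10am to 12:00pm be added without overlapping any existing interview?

No — it overlaps Elena, Marcus, Sana

Elena: starts 7:00am before Sofia ends 12:00pm, and ends 11:40am after Sofia starts 10:10am → overlap.
Sana: starts 9:40am before Sofia ends 12:00pm, and ends 11:30am after Sofia starts 10:10am → overlap.
Marcus: starts 11:30am before Sofia ends 12:00pm, and ends 4:40pm after Sofia starts 10:10am → overlap.
Felix: starts 2:30pm at or after Sofia ends 12:00pm → clear.
Omar: starts 5:30pm at or after Sofia ends 12:00pm → clear.
Sofia overlaps Elena, Sana, Marcus.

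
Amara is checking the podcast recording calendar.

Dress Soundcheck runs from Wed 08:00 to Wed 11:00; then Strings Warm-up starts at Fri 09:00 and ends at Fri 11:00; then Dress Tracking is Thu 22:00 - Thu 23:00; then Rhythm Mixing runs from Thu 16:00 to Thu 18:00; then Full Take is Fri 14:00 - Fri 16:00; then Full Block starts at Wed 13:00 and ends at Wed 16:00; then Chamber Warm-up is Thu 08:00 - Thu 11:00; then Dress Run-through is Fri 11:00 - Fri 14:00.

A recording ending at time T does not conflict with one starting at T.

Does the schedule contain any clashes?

No

Sorted by start: Dress Soundcheck, Full Block, Chamber Warm-up, Rhythm Mixing, Dress Tracking, Strings Warm-up, Dress Run-through, Full Take.
Full Block starts after Dress Soundcheck ends — done with Dress Soundcheck.
Chamber Warm-up starts after Full Block ends — done with Full Block.
Rhythm Mixing starts after Chamber Warm-up ends — done with Chamber Warm-up.
Dress Tracking starts after Rhythm Mixing ends — done with Rhythm Mixing.
Strings Warm-up starts after Dress Tracking ends — done with Dress Tracking.
Dress Run-through starts exactly when Strings Warm-up ends (back-to-back, no overlap) — done with Strings Warm-up.
Full Take starts exactly when Dress Run-through ends (back-to-back, no overlap).
Every pair is clear; the schedule has no overlaps.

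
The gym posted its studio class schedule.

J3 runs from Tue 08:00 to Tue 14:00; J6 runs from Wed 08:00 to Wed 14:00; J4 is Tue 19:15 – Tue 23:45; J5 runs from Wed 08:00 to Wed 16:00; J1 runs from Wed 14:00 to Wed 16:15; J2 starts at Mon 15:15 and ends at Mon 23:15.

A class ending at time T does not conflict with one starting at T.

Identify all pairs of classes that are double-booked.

J1 & J5, J5 & J6

Sorted by start: J2, J3, J4, J5, J6, J1.
J3 starts after J2 ends, so J2 has no further overlaps.
J4 starts after J3 ends, so J3 has no further overlaps.
J5 starts after J4 ends, so J4 has no further overlaps.
J6 starts before J5 ends → J5 and J6 overlap.
J1 starts before J5 ends → J5 and J1 overlap.
J1 starts exactly when J6 ends (back-to-back, no overlap).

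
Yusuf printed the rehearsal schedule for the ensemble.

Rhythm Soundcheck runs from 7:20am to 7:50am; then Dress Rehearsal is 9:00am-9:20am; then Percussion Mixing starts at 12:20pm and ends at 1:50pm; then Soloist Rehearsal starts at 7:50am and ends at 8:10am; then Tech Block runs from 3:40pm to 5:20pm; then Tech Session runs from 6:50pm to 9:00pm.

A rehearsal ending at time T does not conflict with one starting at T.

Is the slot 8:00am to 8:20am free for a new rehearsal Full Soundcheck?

No — it overlaps Soloist Rehearsal

Rhythm Soundcheck: ends 7:50am at or before Full Soundcheck starts 8:00am → clear.
Soloist Rehearsal: starts 7:50am before Full Soundcheck ends 8:20am, and ends 8:10am after Full Soundcheck starts 8:00am → overlap.
Dress Rehearsal: starts 9:00am at or after Full Soundcheck ends 8:20am → clear.
Percussion Mixing: starts 12:20pm at or after Full Soundcheck ends 8:20am → clear.
Tech Block: starts 3:40pm at or after Full Soundcheck ends 8:20am → clear.
Tech Session: starts 6:50pm at or after Full Soundcheck ends 8:20am → clear.
Full Soundcheck overlaps Soloist Rehearsal.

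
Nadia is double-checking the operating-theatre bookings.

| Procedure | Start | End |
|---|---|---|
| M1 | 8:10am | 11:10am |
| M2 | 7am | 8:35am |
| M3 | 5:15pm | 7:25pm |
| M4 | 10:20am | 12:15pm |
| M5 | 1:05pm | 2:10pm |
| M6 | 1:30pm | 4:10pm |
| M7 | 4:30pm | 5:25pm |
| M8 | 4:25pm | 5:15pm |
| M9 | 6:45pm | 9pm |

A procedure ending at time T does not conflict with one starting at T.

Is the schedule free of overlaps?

Check each pair: they overlap iff neither finishes before the other starts.
Sorted by start: M2, M1, M4, M5, M6, M8, M7, M3, M9.
M1 starts before M2 ends → M2 and M1 overlap.
That's a conflict, so the schedule is not conflict-free.

No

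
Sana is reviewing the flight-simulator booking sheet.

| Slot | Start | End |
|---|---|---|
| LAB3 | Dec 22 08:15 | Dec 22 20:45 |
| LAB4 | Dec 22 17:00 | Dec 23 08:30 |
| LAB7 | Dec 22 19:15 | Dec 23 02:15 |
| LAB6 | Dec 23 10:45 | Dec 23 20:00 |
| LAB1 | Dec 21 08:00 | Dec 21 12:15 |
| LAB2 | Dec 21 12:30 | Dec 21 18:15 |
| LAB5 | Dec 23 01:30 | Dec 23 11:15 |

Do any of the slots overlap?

Sorted by start: LAB1, LAB2, LAB3, LAB4, LAB7, LAB5, LAB6.
LAB2 starts after LAB1 ends; LAB1 is clear from here.
LAB3 starts after LAB2 ends; LAB2 is clear from here.
LAB4 starts before LAB3 ends → LAB3 and LAB4 overlap.
That's a conflict, so the schedule is not conflict-free.

Yes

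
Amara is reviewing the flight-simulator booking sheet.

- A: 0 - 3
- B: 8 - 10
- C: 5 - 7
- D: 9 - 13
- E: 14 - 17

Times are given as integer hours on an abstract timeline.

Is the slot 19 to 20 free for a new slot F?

A: ends 3 at or before F starts 19 → clear.
C: ends 7 at or before F starts 19 → clear.
B: ends 10 at or before F starts 19 → clear.
D: ends 13 at or before F starts 19 → clear.
E: ends 17 at or before F starts 19 → clear.

Yes — the slot is free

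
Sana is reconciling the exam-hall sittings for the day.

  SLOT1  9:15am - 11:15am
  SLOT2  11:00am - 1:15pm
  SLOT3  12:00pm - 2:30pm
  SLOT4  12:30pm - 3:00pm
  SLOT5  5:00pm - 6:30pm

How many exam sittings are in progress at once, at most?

Sort all start/end points and keep a running count:
9:15am start SLOT1 → 1
11:00am start SLOT2 → 2
11:15am end SLOT1 → 1
12:00pm start SLOT3 → 2
12:30pm start SLOT4 → 3
1:15pm end SLOT2 → 2
2:30pm end SLOT3 → 1
3:00pm end SLOT4 → 0
5:00pm start SLOT5 → 1
6:30pm end SLOT5 → 0
Peak is 3, at 12:30pm (SLOT2, SLOT3, SLOT4).

3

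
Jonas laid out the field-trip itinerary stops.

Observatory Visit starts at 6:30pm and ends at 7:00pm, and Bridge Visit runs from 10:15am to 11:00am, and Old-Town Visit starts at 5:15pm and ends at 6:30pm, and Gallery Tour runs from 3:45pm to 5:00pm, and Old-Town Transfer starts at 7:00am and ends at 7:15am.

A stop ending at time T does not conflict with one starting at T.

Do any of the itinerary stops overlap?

Sorted by start: Old-Town Transfer, Bridge Visit, Gallery Tour, Old-Town Visit, Observatory Visit.
Bridge Visit starts after Old-Town Transfer ends, so nothing later overlaps Old-Town Transfer either.
Gallery Tour starts after Bridge Visit ends, so nothing later overlaps Bridge Visit either.
Old-Town Visit starts after Gallery Tour ends, so nothing later overlaps Gallery Tour either.
Observatory Visit starts exactly when Old-Town Visit ends (back-to-back, no overlap).
Every pair is clear; the schedule has no overlaps.

No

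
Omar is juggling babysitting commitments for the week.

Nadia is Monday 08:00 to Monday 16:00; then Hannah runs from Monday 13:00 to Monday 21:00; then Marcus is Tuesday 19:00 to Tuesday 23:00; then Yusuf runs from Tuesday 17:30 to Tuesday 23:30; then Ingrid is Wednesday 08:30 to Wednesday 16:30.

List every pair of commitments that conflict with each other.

Sorted by start: Nadia, Hannah, Yusuf, Marcus, Ingrid.
Hannah starts before Nadia ends → Nadia and Hannah overlap.
Yusuf starts after Nadia ends, so Nadia has no further overlaps.
Yusuf starts after Hannah ends, so Hannah has no further overlaps.
Marcus starts before Yusuf ends → Yusuf and Marcus overlap.
Ingrid starts after Yusuf ends.
Ingrid starts after Marcus ends.

Hannah & Nadia, Marcus & Yusuf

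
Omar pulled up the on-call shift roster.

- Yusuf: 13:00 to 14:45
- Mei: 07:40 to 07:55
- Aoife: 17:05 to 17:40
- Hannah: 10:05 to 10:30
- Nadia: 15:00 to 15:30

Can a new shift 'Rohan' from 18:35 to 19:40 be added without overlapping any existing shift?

Mei: ends 07:55 at or before Rohan starts 18:35 → clear.
Hannah: ends 10:30 at or before Rohan starts 18:35 → clear.
Yusuf: ends 14:45 at or before Rohan starts 18:35 → clear.
Nadia: ends 15:30 at or before Rohan starts 18:35 → clear.
Aoife: ends 17:40 at or before Rohan starts 18:35 → clear.

Yes — the slot is free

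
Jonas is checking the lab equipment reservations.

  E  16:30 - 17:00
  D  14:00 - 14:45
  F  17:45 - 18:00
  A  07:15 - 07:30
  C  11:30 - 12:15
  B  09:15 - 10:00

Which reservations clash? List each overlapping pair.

Sorted by start: A, B, C, D, E, F.
B starts after A ends, so A has no further overlaps.
C starts after B ends, so B has no further overlaps.
D starts after C ends, so C has no further overlaps.
E starts after D ends, so D has no further overlaps.
F starts after E ends.

no overlapping pairs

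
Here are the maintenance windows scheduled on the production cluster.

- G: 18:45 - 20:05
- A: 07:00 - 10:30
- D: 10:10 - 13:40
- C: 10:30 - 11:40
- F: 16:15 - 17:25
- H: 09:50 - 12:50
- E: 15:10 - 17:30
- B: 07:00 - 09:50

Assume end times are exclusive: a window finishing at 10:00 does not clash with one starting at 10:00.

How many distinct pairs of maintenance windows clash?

7

Check each pair: they overlap iff neither finishes before the other starts.
Sorted by start: A, B, H, D, C, E, F, G.
B starts before A ends → A and B overlap.
H starts before A ends → A and H overlap.
D starts before A ends → A and D overlap.
C starts exactly when A ends (back-to-back, no overlap); A is clear from here.
H starts exactly when B ends (back-to-back, no overlap); B is clear from here.
D starts before H ends → H and D overlap.
C starts before H ends → H and C overlap.
E starts after H ends; H is clear from here.
C starts before D ends → D and C overlap.
E starts after D ends; D is clear from here.
E starts after C ends; C is clear from here.
F starts before E ends → E and F overlap.
G starts after E ends.
G starts after F ends.
Overlapping pairs: A & B, A & D, A & H, C & D, C & H, D & H, E & F — 7 in total.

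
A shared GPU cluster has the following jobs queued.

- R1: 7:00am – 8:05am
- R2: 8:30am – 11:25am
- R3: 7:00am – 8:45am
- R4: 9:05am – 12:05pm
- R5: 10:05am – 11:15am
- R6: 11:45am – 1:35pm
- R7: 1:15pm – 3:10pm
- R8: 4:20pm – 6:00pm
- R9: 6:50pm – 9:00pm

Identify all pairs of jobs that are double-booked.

Sorted by start: R1, R3, R2, R4, R5, R6, R7, R8, R9.
R3 starts before R1 ends → R1 and R3 overlap.
R2 starts after R1 ends, so R1 has no further overlaps.
R2 starts before R3 ends → R3 and R2 overlap.
R4 starts after R3 ends, so R3 has no further overlaps.
R4 starts before R2 ends → R2 and R4 overlap.
R5 starts before R2 ends → R2 and R5 overlap.
R6 starts after R2 ends, so R2 has no further overlaps.
R5 starts before R4 ends → R4 and R5 overlap.
R6 starts before R4 ends → R4 and R6 overlap.
R7 starts after R4 ends, so R4 has no further overlaps.
R6 starts after R5 ends, so R5 has no further overlaps.
R7 starts before R6 ends → R6 and R7 overlap.
R8 starts after R6 ends, so R6 has no further overlaps.
R8 starts after R7 ends, so R7 has no further overlaps.
R9 starts after R8 ends.

R1 & R3, R2 & R3, R2 & R4, R2 & R5, R4 & R5, R4 & R6, R6 & R7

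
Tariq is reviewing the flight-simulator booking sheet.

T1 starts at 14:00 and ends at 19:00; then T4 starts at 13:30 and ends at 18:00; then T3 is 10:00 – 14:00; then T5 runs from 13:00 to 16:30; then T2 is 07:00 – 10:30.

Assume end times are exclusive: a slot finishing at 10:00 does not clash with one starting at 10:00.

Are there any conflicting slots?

Yes

Sorted by start: T2, T3, T5, T4, T1.
T3 starts before T2 ends → T2 and T3 overlap.
That's a conflict, so the schedule is not conflict-free.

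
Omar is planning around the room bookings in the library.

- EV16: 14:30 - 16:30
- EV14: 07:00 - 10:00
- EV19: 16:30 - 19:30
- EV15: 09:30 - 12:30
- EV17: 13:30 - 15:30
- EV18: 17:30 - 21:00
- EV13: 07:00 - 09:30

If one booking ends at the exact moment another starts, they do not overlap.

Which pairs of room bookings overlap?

EV13 & EV14, EV14 & EV15, EV16 & EV17, EV18 & EV19

Sorted by start: EV13, EV14, EV15, EV17, EV16, EV19, EV18.
EV14 starts before EV13 ends → EV13 and EV14 overlap.
EV15 starts exactly when EV13 ends (back-to-back, no overlap); EV13 is clear from here.
EV15 starts before EV14 ends → EV14 and EV15 overlap.
EV17 starts after EV14 ends; EV14 is clear from here.
EV17 starts after EV15 ends; EV15 is clear from here.
EV16 starts before EV17 ends → EV17 and EV16 overlap.
EV19 starts after EV17 ends; EV17 is clear from here.
EV19 starts exactly when EV16 ends (back-to-back, no overlap); EV16 is clear from here.
EV18 starts before EV19 ends → EV19 and EV18 overlap.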